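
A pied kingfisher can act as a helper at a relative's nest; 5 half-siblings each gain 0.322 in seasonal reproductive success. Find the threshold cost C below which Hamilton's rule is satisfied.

0.4025

r to a half-sibling = 1/4 (half-sibs share one parent — one path of length 2: r = (1/2)^2 = 1/4).
Hamilton's rule: n·r·B > C, so the trait is favored while C < n·r·B = 5·0.25·0.322 = 0.4025.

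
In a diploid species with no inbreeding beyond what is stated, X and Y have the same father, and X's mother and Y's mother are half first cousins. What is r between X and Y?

Wright's path rule: contributions from independent ancestry routes add.
X and Y are related in two ways: half-sibs through their shared father (r = 1/4) and half second cousins through their mothers (r = 1/64).
r = 1/4 + 1/64 = 17/64 = 0.265625.

0.265625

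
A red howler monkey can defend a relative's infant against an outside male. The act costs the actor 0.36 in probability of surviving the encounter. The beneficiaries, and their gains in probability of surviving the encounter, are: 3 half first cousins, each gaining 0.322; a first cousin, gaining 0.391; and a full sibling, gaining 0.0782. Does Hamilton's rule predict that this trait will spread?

Hamilton's rule: the trait is favored when the sum of r·B over every recipient exceeds the actor's cost C.
r to a half first cousin = 1/16 (half first cousins share one grandparent — one path of length 4: r = (1/2)^4 = 1/16).
r to a first cousin = 1/8 (first cousins share one grandparent pair — two paths of length 4: r = 2·(1/2)^4 = 1/8).
r to a full sibling = 0.5 (full sibs share both parents — two paths of length 2: r = 2·(1/2)^2 = 1/2).
Summing one r·B term per recipient: 3·0.0625·0.322 + 1·0.125·0.391 + 1·0.5·0.0782 = 0.14835.
0.14835 < 0.36: the indirect benefit is less than the cost.

No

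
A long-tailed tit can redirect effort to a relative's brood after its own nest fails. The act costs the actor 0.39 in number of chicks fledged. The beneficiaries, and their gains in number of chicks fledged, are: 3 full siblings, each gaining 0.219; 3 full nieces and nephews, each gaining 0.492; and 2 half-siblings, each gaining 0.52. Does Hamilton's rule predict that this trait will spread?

Hamilton's rule: the trait is favored when the sum of r·B over every recipient exceeds the actor's cost C.
r to a full sibling = 0.5 (full sibs share both parents — two paths of length 2: r = 2·(1/2)^2 = 1/2).
r to a full niece or nephew = 1/4 (full aunt/uncle↔niece/nephew: two paths of length 3 through the shared grandparent pair: r = 2·(1/2)^3 = 1/4).
r to a half-sibling = 0.25 (half-sibs share one parent — one path of length 2: r = (1/2)^2 = 1/4).
Summing one r·B term per recipient: 3·0.5·0.219 + 3·0.25·0.492 + 2·0.25·0.52 = 0.9575.
0.9575 > 0.39: the indirect benefit exceeds the cost.

Yes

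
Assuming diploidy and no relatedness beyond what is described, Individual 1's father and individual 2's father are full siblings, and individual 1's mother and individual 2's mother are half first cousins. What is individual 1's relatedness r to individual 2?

0.140625

Wright's path rule: contributions from independent ancestry routes add.
Individual 1 and individual 2 are related in two ways: first cousins through their fathers (r = 1/8) and half second cousins through their mothers (r = 1/64).
r = 1/8 + 1/64 = 0.140625.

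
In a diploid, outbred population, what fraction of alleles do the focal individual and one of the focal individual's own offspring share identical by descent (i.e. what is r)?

0.5

Each parent–offspring link contributes a factor of 1/2, and independent paths through distinct common ancestors add.
One parent–offspring link: r = (1/2)^1 = 1/2.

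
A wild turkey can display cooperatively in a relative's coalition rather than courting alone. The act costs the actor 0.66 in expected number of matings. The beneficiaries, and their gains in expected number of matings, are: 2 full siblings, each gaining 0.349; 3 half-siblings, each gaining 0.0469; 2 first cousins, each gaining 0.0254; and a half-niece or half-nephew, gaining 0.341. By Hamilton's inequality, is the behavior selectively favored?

Hamilton's rule: the trait is favored when the sum of r·B over every recipient exceeds the actor's cost C.
r to a full sibling = 1/2 (full sibs share both parents — two paths of length 2: r = 2·(1/2)^2 = 1/2).
r to a half-sibling = 1/4 (half-sibs share one parent — one path of length 2: r = (1/2)^2 = 1/4).
r to a first cousin = 0.125 (first cousins share one grandparent pair — two paths of length 4: r = 2·(1/2)^4 = 1/8).
r to a half-niece or half-nephew = 0.125 (half-aunt/uncle↔niece/nephew: one path of length 3: r = (1/2)^3 = 1/8).
Summing one r·B term per recipient: 2·0.5·0.349 + 3·0.25·0.0469 + 2·0.125·0.0254 + 1·0.125·0.341 = 0.43315.
0.43315 < 0.66: the indirect benefit is less than the cost.

No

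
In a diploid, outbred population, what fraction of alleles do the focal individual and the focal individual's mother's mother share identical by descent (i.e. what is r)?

Each parent–offspring link contributes a factor of 1/2, and independent paths through distinct common ancestors add.
Two parent–offspring links: r = (1/2)^2 = 1/4.

0.25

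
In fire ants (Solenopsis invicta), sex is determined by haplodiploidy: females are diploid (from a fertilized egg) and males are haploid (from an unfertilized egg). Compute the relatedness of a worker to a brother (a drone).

0.25

Her haploid brother carries none of their father's genes and a random half of their mother's genome; that half matches the maternal half of her own genome with probability 1/2: r = 1/2 · 1/2 = 1/4.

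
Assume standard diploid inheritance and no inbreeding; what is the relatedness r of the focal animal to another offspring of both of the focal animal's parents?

Each parent–offspring link contributes a factor of 1/2, and independent paths through distinct common ancestors add.
Full sibs share both parents — two paths of length 2: r = 2·(1/2)^2 = 1/2.

0.5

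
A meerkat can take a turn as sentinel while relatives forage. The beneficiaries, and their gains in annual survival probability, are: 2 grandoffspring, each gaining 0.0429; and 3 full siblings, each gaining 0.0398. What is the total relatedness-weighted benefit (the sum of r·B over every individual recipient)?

0.08115

r to a grandoffspring = 1/4 (two parent–offspring links: r = (1/2)^2 = 1/4).
r to a full sibling = 0.5 (full sibs share both parents — two paths of length 2: r = 2·(1/2)^2 = 1/2).
Summing one r·B term per recipient: 2·0.25·0.0429 + 3·0.5·0.0398 = 0.08115.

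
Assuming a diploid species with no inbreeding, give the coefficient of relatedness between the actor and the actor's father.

0.5

Each parent–offspring link contributes a factor of 1/2, and independent paths through distinct common ancestors add.
One parent–offspring link: r = (1/2)^1 = 1/2.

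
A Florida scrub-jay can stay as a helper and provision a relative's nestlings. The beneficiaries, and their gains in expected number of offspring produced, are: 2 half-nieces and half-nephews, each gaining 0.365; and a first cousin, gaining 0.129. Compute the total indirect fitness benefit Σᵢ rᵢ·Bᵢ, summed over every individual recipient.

0.107375

r to a half-niece or half-nephew = 0.125 (half-aunt/uncle↔niece/nephew: one path of length 3: r = (1/2)^3 = 1/8).
r to a first cousin = 0.125 (first cousins share one grandparent pair — two paths of length 4: r = 2·(1/2)^4 = 1/8).
Summing one r·B term per recipient: 2·0.125·0.365 + 1·0.125·0.129 = 0.107375.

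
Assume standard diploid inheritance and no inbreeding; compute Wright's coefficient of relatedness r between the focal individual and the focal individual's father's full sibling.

Each parent–offspring link contributes a factor of 1/2, and independent paths through distinct common ancestors add.
Full aunt/uncle↔niece/nephew: two paths of length 3 through the shared grandparent pair: r = 2·(1/2)^3 = 1/4.

0.25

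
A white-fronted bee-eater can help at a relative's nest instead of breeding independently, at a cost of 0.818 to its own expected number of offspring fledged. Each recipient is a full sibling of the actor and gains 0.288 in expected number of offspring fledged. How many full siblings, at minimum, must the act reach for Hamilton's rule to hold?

6

r to a full sibling = 1/2 (full sibs share both parents — two paths of length 2: r = 2·(1/2)^2 = 1/2).
Hamilton's rule: n·r·B > C  ⇒  n > C/(r·B) = 0.818/(0.5·0.288) = 5.681.
The smallest integer exceeding 5.681 is 6.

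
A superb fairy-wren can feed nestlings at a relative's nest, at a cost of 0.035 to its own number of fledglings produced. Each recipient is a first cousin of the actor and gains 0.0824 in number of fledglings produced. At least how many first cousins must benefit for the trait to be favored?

4

r to a first cousin = 1/8 (first cousins share one grandparent pair — two paths of length 4: r = 2·(1/2)^4 = 1/8).
Hamilton's rule: n·r·B > C  ⇒  n > C/(r·B) = 0.035/(0.125·0.0824) = 3.398.
The smallest integer exceeding 3.398 is 4.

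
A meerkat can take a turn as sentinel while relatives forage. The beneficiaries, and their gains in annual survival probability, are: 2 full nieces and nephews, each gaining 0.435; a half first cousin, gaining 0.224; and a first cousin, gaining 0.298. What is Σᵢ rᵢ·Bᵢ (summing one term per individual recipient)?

r to a full niece or nephew = 1/4 (full aunt/uncle↔niece/nephew: two paths of length 3 through the shared grandparent pair: r = 2·(1/2)^3 = 1/4).
r to a half first cousin = 1/16 (half first cousins share one grandparent — one path of length 4: r = (1/2)^4 = 1/16).
r to a first cousin = 0.125 (first cousins share one grandparent pair — two paths of length 4: r = 2·(1/2)^4 = 1/8).
Summing one r·B term per recipient: 2·0.25·0.435 + 1·0.0625·0.224 + 1·0.125·0.298 = 0.26875.

0.26875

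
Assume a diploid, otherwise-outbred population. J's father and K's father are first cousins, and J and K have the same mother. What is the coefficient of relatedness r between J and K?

Independent pedigree routes through distinct common ancestors add.
J and K are related in two ways: second cousins through their fathers (r = 1/32) and half-sibs through their shared mother (r = 1/4).
r = 1/32 + 1/4 = 9/32 = 0.28125.

0.28125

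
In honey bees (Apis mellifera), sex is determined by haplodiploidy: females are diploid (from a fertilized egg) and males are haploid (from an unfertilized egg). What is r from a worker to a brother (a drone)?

0.25

Her haploid brother carries none of their father's genes and a random half of their mother's genome; that half matches the maternal half of her own genome with probability 1/2: r = 1/2 · 1/2 = 1/4.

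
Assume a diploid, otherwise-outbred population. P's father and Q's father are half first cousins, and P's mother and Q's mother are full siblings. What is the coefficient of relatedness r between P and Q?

0.140625

Relatedness sums over independent paths through distinct common ancestors.
P and Q are related in two ways: half second cousins through their fathers (r = 1/64) and first cousins through their mothers (r = 1/8).
r = 1/64 + 1/8 = 0.140625.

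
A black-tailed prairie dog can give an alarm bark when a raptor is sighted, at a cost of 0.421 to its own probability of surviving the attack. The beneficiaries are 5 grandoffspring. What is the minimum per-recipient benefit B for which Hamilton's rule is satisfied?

0.3368

r to a grandoffspring = 0.25 (two parent–offspring links: r = (1/2)^2 = 1/4).
Hamilton's rule with n recipients of equal r: n·r·B > C, so B > C/(n·r) = 0.421/(5·0.25) = 0.3368.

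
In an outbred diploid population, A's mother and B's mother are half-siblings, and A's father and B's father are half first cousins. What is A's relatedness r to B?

0.078125

Relatedness sums over independent paths through distinct common ancestors.
A and B are related in two ways: half first cousins through their mothers (r = 1/16) and half second cousins through their fathers (r = 1/64).
r = 1/16 + 1/64 = 0.078125.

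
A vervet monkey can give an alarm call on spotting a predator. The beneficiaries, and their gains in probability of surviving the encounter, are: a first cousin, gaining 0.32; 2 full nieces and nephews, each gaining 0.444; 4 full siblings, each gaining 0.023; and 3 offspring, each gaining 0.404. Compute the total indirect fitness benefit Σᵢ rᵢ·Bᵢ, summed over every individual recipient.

r to a first cousin = 0.125 (first cousins share one grandparent pair — two paths of length 4: r = 2·(1/2)^4 = 1/8).
r to a full niece or nephew = 1/4 (full aunt/uncle↔niece/nephew: two paths of length 3 through the shared grandparent pair: r = 2·(1/2)^3 = 1/4).
r to a full sibling = 1/2 (full sibs share both parents — two paths of length 2: r = 2·(1/2)^2 = 1/2).
r to an offspring = 1/2 (one parent–offspring link: r = (1/2)^1 = 1/2).
Summing one r·B term per recipient: 1·0.125·0.32 + 2·0.25·0.444 + 4·0.5·0.023 + 3·0.5·0.404 = 0.914.

0.914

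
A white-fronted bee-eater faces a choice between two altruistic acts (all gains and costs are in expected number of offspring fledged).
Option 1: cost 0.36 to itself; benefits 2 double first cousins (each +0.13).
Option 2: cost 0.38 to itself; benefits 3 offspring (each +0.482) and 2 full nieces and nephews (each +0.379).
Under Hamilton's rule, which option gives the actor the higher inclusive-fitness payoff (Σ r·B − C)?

Option 2

Option 1: r to a double first cousin = 0.25.
Option 1: Σ r·B − C = (2·0.25·0.13) − 0.36 = -0.295.
Option 2: r to an offspring = 0.5.
Option 2: r to a full niece or nephew = 0.25.
Option 2: Σ r·B − C = (3·0.5·0.482 + 2·0.25·0.379) − 0.38 = 0.5325.
Option 2 has the higher net inclusive-fitness payoff.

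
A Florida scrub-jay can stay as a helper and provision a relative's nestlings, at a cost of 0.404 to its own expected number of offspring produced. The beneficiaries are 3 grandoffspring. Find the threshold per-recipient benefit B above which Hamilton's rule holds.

0.5387

r to a grandoffspring = 1/4 (two parent–offspring links: r = (1/2)^2 = 1/4).
Hamilton's rule with n recipients of equal r: n·r·B > C, so B > C/(n·r) = 0.404/(3·0.25) = 0.5387.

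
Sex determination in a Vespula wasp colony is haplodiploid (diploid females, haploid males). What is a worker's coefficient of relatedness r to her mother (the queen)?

0.5

One meiotic link between diploid queen and diploid daughter: r = 1/2.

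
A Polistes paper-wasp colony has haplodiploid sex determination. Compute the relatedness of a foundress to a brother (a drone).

0.25

Her haploid brother carries none of their father's genes and a random half of their mother's genome; that half matches the maternal half of her own genome with probability 1/2: r = 1/2 · 1/2 = 1/4.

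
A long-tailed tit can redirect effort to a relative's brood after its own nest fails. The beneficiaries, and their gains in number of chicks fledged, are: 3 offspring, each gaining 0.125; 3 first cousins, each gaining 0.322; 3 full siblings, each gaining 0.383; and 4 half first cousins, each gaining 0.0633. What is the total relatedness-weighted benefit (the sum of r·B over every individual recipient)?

r to an offspring = 1/2 (one parent–offspring link: r = (1/2)^1 = 1/2).
r to a first cousin = 0.125 (first cousins share one grandparent pair — two paths of length 4: r = 2·(1/2)^4 = 1/8).
r to a full sibling = 0.5 (full sibs share both parents — two paths of length 2: r = 2·(1/2)^2 = 1/2).
r to a half first cousin = 1/16 (half first cousins share one grandparent — one path of length 4: r = (1/2)^4 = 1/16).
Summing one r·B term per recipient: 3·0.5·0.125 + 3·0.125·0.322 + 3·0.5·0.383 + 4·0.0625·0.0633 = 0.898575.

0.898575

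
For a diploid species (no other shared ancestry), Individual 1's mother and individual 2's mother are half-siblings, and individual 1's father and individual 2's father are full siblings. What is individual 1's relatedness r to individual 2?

0.1875

Independent pedigree routes through distinct common ancestors add.
Individual 1 and individual 2 are related in two ways: half first cousins through their mothers (r = 1/16) and first cousins through their fathers (r = 1/8).
r = 1/16 + 1/8 = 0.1875.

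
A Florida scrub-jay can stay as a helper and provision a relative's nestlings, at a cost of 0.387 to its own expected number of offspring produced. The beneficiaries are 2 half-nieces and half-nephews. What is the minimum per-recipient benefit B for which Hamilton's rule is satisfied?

1.548

r to a half-niece or half-nephew = 1/8 (half-aunt/uncle↔niece/nephew: one path of length 3: r = (1/2)^3 = 1/8).
Hamilton's rule with n recipients of equal r: n·r·B > C, so B > C/(n·r) = 0.387/(2·0.125) = 1.548.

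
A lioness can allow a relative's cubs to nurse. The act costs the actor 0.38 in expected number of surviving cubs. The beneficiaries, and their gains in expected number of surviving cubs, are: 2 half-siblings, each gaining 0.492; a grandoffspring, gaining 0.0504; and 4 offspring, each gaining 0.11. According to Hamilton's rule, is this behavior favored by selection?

Yes

Hamilton's rule: the trait is favored when the sum of r·B over every recipient exceeds the actor's cost C.
r to a half-sibling = 1/4 (half-sibs share one parent — one path of length 2: r = (1/2)^2 = 1/4).
r to a grandoffspring = 1/4 (two parent–offspring links: r = (1/2)^2 = 1/4).
r to an offspring = 1/2 (one parent–offspring link: r = (1/2)^1 = 1/2).
Summing one r·B term per recipient: 2·0.25·0.492 + 1·0.25·0.0504 + 4·0.5·0.11 = 0.4786.
0.4786 > 0.38: the indirect benefit exceeds the cost.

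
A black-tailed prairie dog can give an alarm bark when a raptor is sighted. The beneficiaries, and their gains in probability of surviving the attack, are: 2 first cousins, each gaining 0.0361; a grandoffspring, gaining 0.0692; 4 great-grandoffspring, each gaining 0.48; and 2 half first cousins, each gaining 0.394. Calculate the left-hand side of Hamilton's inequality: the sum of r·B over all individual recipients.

0.315575

r to a first cousin = 1/8 (first cousins share one grandparent pair — two paths of length 4: r = 2·(1/2)^4 = 1/8).
r to a grandoffspring = 1/4 (two parent–offspring links: r = (1/2)^2 = 1/4).
r to a great-grandoffspring = 1/8 (three parent–offspring links: r = (1/2)^3 = 1/8).
r to a half first cousin = 0.0625 (half first cousins share one grandparent — one path of length 4: r = (1/2)^4 = 1/16).
Summing one r·B term per recipient: 2·0.125·0.0361 + 1·0.25·0.0692 + 4·0.125·0.48 + 2·0.0625·0.394 = 0.315575.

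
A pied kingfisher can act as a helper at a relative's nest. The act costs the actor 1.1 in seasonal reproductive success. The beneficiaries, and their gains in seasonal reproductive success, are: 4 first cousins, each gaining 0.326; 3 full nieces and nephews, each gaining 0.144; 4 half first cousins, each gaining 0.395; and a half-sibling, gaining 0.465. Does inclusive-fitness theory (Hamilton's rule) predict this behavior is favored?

No

Hamilton's rule: the trait is favored when the sum of r·B over every recipient exceeds the actor's cost C.
r to a first cousin = 0.125 (first cousins share one grandparent pair — two paths of length 4: r = 2·(1/2)^4 = 1/8).
r to a full niece or nephew = 0.25 (full aunt/uncle↔niece/nephew: two paths of length 3 through the shared grandparent pair: r = 2·(1/2)^3 = 1/4).
r to a half first cousin = 0.0625 (half first cousins share one grandparent — one path of length 4: r = (1/2)^4 = 1/16).
r to a half-sibling = 1/4 (half-sibs share one parent — one path of length 2: r = (1/2)^2 = 1/4).
Summing one r·B term per recipient: 4·0.125·0.326 + 3·0.25·0.144 + 4·0.0625·0.395 + 1·0.25·0.465 = 0.486.
0.486 < 1.1: the indirect benefit is less than the cost.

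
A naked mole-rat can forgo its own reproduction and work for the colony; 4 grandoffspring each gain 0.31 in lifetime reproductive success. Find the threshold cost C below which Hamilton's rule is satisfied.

r to a grandoffspring = 1/4 (two parent–offspring links: r = (1/2)^2 = 1/4).
Hamilton's rule: n·r·B > C, so the trait is favored while C < n·r·B = 4·0.25·0.31 = 0.31.

0.31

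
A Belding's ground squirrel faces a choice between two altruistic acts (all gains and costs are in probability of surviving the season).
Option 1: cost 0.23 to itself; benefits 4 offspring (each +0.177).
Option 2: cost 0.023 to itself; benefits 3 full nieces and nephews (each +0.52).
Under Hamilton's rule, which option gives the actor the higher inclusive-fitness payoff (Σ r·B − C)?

Option 1: r to an offspring = 0.5.
Option 1: Σ r·B − C = (4·0.5·0.177) − 0.23 = 0.124.
Option 2: r to a full niece or nephew = 0.25.
Option 2: Σ r·B − C = (3·0.25·0.52) − 0.023 = 0.367.
Option 2 has the higher net inclusive-fitness payoff.

Option 2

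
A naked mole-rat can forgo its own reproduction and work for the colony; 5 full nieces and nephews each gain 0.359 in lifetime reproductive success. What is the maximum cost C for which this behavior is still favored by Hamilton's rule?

r to a full niece or nephew = 1/4 (full aunt/uncle↔niece/nephew: two paths of length 3 through the shared grandparent pair: r = 2·(1/2)^3 = 1/4).
Hamilton's rule: n·r·B > C, so the trait is favored while C < n·r·B = 5·0.25·0.359 = 0.44875.

0.44875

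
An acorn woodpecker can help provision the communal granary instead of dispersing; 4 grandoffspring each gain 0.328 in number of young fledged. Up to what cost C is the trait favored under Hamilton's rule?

r to a grandoffspring = 1/4 (two parent–offspring links: r = (1/2)^2 = 1/4).
Hamilton's rule: n·r·B > C, so the trait is favored while C < n·r·B = 4·0.25·0.328 = 0.328.

0.328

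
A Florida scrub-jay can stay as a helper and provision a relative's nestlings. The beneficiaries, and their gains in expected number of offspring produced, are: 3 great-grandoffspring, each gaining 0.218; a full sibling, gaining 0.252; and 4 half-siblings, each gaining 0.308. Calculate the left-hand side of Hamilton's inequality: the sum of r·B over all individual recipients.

0.51575

r to a great-grandoffspring = 0.125 (three parent–offspring links: r = (1/2)^3 = 1/8).
r to a full sibling = 0.5 (full sibs share both parents — two paths of length 2: r = 2·(1/2)^2 = 1/2).
r to a half-sibling = 1/4 (half-sibs share one parent — one path of length 2: r = (1/2)^2 = 1/4).
Summing one r·B term per recipient: 3·0.125·0.218 + 1·0.5·0.252 + 4·0.25·0.308 = 0.51575.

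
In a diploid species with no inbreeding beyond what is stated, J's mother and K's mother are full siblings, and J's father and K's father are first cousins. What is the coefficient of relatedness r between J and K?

Relatedness sums over independent paths through distinct common ancestors.
J and K are related in two ways: first cousins through their mothers (r = 1/8) and second cousins through their fathers (r = 1/32).
r = 1/8 + 1/32 = 0.15625.

0.15625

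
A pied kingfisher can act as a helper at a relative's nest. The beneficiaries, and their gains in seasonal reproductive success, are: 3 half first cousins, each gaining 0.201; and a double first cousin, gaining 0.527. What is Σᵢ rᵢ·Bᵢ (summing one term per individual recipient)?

r to a half first cousin = 0.0625 (half first cousins share one grandparent — one path of length 4: r = (1/2)^4 = 1/16).
r to a double first cousin = 1/4 (double first cousins share both grandparent pairs — four paths of length 4: r = 4·(1/2)^4 = 1/4).
Summing one r·B term per recipient: 3·0.0625·0.201 + 1·0.25·0.527 = 0.1694375.

0.1694375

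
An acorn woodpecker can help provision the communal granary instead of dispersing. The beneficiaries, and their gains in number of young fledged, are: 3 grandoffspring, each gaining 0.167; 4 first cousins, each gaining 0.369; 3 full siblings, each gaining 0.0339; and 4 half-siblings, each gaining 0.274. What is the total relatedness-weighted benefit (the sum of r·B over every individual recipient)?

r to a grandoffspring = 1/4 (two parent–offspring links: r = (1/2)^2 = 1/4).
r to a first cousin = 1/8 (first cousins share one grandparent pair — two paths of length 4: r = 2·(1/2)^4 = 1/8).
r to a full sibling = 0.5 (full sibs share both parents — two paths of length 2: r = 2·(1/2)^2 = 1/2).
r to a half-sibling = 0.25 (half-sibs share one parent — one path of length 2: r = (1/2)^2 = 1/4).
Summing one r·B term per recipient: 3·0.25·0.167 + 4·0.125·0.369 + 3·0.5·0.0339 + 4·0.25·0.274 = 0.6346.

0.6346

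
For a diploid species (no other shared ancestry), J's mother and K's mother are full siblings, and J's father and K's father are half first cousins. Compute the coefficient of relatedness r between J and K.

With two independent routes of shared ancestry, r is the sum of the two contributions.
J and K are related in two ways: first cousins through their mothers (r = 1/8) and half second cousins through their fathers (r = 1/64).
r = 1/8 + 1/64 = 9/64 = 0.140625.

0.140625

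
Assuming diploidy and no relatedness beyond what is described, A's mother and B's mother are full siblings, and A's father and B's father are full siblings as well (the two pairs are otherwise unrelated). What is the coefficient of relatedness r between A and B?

With two independent routes of shared ancestry, r is the sum of the two contributions.
A and B are related in two ways: first cousins through their mothers (r = 1/8) and first cousins through their fathers (r = 1/8) — i.e. double first cousins.
r = 1/8 + 1/8 = 1/4 = 0.25.

0.25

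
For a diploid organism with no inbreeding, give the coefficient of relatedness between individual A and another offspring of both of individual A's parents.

Each parent–offspring link contributes a factor of 1/2, and independent paths through distinct common ancestors add.
Full sibs share both parents — two paths of length 2: r = 2·(1/2)^2 = 1/2.

0.5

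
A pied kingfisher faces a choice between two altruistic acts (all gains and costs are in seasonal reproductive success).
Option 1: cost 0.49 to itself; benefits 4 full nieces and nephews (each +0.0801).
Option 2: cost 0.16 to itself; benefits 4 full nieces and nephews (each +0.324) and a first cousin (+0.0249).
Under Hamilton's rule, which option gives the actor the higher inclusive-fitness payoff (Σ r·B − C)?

Option 1: r to a full niece or nephew = 0.25.
Option 1: Σ r·B − C = (4·0.25·0.0801) − 0.49 = -0.4099.
Option 2: r to a full niece or nephew = 0.25.
Option 2: r to a first cousin = 0.125.
Option 2: Σ r·B − C = (4·0.25·0.324 + 1·0.125·0.0249) − 0.16 = 0.1671125.
Option 2 has the higher net inclusive-fitness payoff.

Option 2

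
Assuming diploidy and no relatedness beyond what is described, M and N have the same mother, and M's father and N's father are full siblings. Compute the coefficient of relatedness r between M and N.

0.375

Independent pedigree routes through distinct common ancestors add.
M and N are related in two ways: half-sibs through their shared mother (r = 1/4) and first cousins through their fathers (r = 1/8).
r = 1/4 + 1/8 = 3/8 = 0.375.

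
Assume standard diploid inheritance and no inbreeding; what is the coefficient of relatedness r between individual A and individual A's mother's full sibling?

0.25

Each parent–offspring link contributes a factor of 1/2, and independent paths through distinct common ancestors add.
Full aunt/uncle↔niece/nephew: two paths of length 3 through the shared grandparent pair: r = 2·(1/2)^3 = 1/4.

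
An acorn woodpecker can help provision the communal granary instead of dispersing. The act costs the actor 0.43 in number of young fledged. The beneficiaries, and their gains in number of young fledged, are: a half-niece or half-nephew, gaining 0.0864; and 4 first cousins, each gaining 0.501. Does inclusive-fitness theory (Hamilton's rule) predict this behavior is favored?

No

Hamilton's rule: the trait is favored when the sum of r·B over every recipient exceeds the actor's cost C.
r to a half-niece or half-nephew = 1/8 (half-aunt/uncle↔niece/nephew: one path of length 3: r = (1/2)^3 = 1/8).
r to a first cousin = 1/8 (first cousins share one grandparent pair — two paths of length 4: r = 2·(1/2)^4 = 1/8).
Summing one r·B term per recipient: 1·0.125·0.0864 + 4·0.125·0.501 = 0.2613.
0.2613 < 0.43: the indirect benefit is less than the cost.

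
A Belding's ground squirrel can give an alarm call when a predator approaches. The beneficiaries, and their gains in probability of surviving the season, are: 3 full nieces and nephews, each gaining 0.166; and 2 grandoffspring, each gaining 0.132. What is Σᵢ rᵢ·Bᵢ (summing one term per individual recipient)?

r to a full niece or nephew = 0.25 (full aunt/uncle↔niece/nephew: two paths of length 3 through the shared grandparent pair: r = 2·(1/2)^3 = 1/4).
r to a grandoffspring = 1/4 (two parent–offspring links: r = (1/2)^2 = 1/4).
Summing one r·B term per recipient: 3·0.25·0.166 + 2·0.25·0.132 = 0.1905.

0.1905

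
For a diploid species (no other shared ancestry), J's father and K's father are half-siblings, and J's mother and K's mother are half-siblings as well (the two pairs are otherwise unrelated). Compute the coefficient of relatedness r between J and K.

With two independent routes of shared ancestry, r is the sum of the two contributions.
J and K are related in two ways: half first cousins through their fathers (r = 1/16) and half first cousins through their mothers (r = 1/16).
r = 1/16 + 1/16 = 0.125.

0.125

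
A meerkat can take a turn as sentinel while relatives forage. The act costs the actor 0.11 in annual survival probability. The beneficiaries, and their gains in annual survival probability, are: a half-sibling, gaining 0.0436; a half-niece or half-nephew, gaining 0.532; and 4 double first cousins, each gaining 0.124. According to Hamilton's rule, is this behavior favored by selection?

Hamilton's rule: the trait is favored when the sum of r·B over every recipient exceeds the actor's cost C.
r to a half-sibling = 0.25 (half-sibs share one parent — one path of length 2: r = (1/2)^2 = 1/4).
r to a half-niece or half-nephew = 0.125 (half-aunt/uncle↔niece/nephew: one path of length 3: r = (1/2)^3 = 1/8).
r to a double first cousin = 0.25 (double first cousins share both grandparent pairs — four paths of length 4: r = 4·(1/2)^4 = 1/4).
Summing one r·B term per recipient: 1·0.25·0.0436 + 1·0.125·0.532 + 4·0.25·0.124 = 0.2014.
0.2014 > 0.11: the indirect benefit exceeds the cost.

Yes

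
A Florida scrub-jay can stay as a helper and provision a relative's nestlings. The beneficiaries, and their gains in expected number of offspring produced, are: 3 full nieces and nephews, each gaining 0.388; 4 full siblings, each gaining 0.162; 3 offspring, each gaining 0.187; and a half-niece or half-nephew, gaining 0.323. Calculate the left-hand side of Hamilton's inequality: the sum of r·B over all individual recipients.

r to a full niece or nephew = 0.25 (full aunt/uncle↔niece/nephew: two paths of length 3 through the shared grandparent pair: r = 2·(1/2)^3 = 1/4).
r to a full sibling = 1/2 (full sibs share both parents — two paths of length 2: r = 2·(1/2)^2 = 1/2).
r to an offspring = 0.5 (one parent–offspring link: r = (1/2)^1 = 1/2).
r to a half-niece or half-nephew = 1/8 (half-aunt/uncle↔niece/nephew: one path of length 3: r = (1/2)^3 = 1/8).
Summing one r·B term per recipient: 3·0.25·0.388 + 4·0.5·0.162 + 3·0.5·0.187 + 1·0.125·0.323 = 0.935875.

0.935875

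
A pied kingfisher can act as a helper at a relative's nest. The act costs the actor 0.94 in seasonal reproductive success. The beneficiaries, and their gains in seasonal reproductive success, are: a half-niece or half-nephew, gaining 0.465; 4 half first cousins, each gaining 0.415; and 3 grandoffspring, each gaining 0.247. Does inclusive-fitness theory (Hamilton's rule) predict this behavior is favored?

No

Hamilton's rule: the trait is favored when the sum of r·B over every recipient exceeds the actor's cost C.
r to a half-niece or half-nephew = 1/8 (half-aunt/uncle↔niece/nephew: one path of length 3: r = (1/2)^3 = 1/8).
r to a half first cousin = 0.0625 (half first cousins share one grandparent — one path of length 4: r = (1/2)^4 = 1/16).
r to a grandoffspring = 0.25 (two parent–offspring links: r = (1/2)^2 = 1/4).
Summing one r·B term per recipient: 1·0.125·0.465 + 4·0.0625·0.415 + 3·0.25·0.247 = 0.347125.
0.347125 < 0.94: the indirect benefit is less than the cost.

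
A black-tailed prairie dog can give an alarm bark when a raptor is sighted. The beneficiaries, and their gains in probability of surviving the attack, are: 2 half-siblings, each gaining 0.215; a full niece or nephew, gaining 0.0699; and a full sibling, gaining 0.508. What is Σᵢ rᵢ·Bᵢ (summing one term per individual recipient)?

0.378975

r to a half-sibling = 1/4 (half-sibs share one parent — one path of length 2: r = (1/2)^2 = 1/4).
r to a full niece or nephew = 1/4 (full aunt/uncle↔niece/nephew: two paths of length 3 through the shared grandparent pair: r = 2·(1/2)^3 = 1/4).
r to a full sibling = 1/2 (full sibs share both parents — two paths of length 2: r = 2·(1/2)^2 = 1/2).
Summing one r·B term per recipient: 2·0.25·0.215 + 1·0.25·0.0699 + 1·0.5·0.508 = 0.378975.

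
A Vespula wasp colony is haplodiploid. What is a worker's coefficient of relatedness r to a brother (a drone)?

0.25

Her haploid brother carries none of their father's genes and a random half of their mother's genome; that half matches the maternal half of her own genome with probability 1/2: r = 1/2 · 1/2 = 1/4.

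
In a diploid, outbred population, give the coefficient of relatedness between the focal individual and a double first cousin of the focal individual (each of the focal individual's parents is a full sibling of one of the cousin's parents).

Each parent–offspring link contributes a factor of 1/2, and independent paths through distinct common ancestors add.
Double first cousins share both grandparent pairs — four paths of length 4: r = 4·(1/2)^4 = 1/4.

0.25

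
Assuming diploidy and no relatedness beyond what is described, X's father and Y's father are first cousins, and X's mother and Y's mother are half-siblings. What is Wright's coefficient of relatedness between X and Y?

0.09375

Relatedness sums over independent paths through distinct common ancestors.
X and Y are related in two ways: second cousins through their fathers (r = 1/32) and half first cousins through their mothers (r = 1/16).
r = 1/32 + 1/16 = 3/32 = 0.09375.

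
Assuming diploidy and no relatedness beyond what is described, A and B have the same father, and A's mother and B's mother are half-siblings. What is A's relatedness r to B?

0.3125

Independent pedigree routes through distinct common ancestors add.
A and B are related in two ways: half-sibs through their shared father (r = 1/4) and half first cousins through their mothers (r = 1/16).
r = 1/4 + 1/16 = 5/16 = 0.3125.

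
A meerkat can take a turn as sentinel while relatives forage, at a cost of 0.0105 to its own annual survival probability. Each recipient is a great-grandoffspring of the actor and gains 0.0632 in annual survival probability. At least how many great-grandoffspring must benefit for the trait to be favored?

r to a great-grandoffspring = 1/8 (three parent–offspring links: r = (1/2)^3 = 1/8).
Hamilton's rule: n·r·B > C  ⇒  n > C/(r·B) = 0.0105/(0.125·0.0632) = 1.329.
The smallest integer exceeding 1.329 is 2.

2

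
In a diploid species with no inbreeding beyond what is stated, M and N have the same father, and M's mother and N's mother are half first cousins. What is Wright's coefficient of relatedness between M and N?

0.265625

Independent pedigree routes through distinct common ancestors add.
M and N are related in two ways: half-sibs through their shared father (r = 1/4) and half second cousins through their mothers (r = 1/64).
r = 1/4 + 1/64 = 17/64 = 0.265625.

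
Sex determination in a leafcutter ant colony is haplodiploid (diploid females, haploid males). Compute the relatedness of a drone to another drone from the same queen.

Haploid brothers each carry a random half of the queen's diploid genome, so on average they share half: r = 1/2.

0.5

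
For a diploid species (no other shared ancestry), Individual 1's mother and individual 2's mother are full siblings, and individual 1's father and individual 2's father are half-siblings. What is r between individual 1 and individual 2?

0.1875

Relatedness sums over independent paths through distinct common ancestors.
Individual 1 and individual 2 are related in two ways: first cousins through their mothers (r = 1/8) and half first cousins through their fathers (r = 1/16).
r = 1/8 + 1/16 = 3/16 = 0.1875.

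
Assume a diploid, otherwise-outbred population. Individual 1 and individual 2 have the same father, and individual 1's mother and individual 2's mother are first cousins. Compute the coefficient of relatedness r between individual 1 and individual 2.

0.28125

Wright's path rule: contributions from independent ancestry routes add.
Individual 1 and individual 2 are related in two ways: half-sibs through their shared father (r = 1/4) and second cousins through their mothers (r = 1/32).
r = 1/4 + 1/32 = 0.28125.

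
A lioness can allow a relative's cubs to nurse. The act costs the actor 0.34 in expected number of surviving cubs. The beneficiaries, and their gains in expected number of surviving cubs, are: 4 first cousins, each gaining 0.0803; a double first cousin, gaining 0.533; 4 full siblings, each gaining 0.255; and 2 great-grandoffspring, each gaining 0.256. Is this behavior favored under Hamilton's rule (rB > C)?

Yes

Hamilton's rule: the trait is favored when the sum of r·B over every recipient exceeds the actor's cost C.
r to a first cousin = 1/8 (first cousins share one grandparent pair — two paths of length 4: r = 2·(1/2)^4 = 1/8).
r to a double first cousin = 1/4 (double first cousins share both grandparent pairs — four paths of length 4: r = 4·(1/2)^4 = 1/4).
r to a full sibling = 1/2 (full sibs share both parents — two paths of length 2: r = 2·(1/2)^2 = 1/2).
r to a great-grandoffspring = 1/8 (three parent–offspring links: r = (1/2)^3 = 1/8).
Summing one r·B term per recipient: 4·0.125·0.0803 + 1·0.25·0.533 + 4·0.5·0.255 + 2·0.125·0.256 = 0.7474.
0.7474 > 0.34: the indirect benefit exceeds the cost.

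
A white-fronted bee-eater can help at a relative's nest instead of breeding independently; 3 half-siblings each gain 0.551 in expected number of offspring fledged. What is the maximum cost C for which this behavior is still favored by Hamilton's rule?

r to a half-sibling = 1/4 (half-sibs share one parent — one path of length 2: r = (1/2)^2 = 1/4).
Hamilton's rule: n·r·B > C, so the trait is favored while C < n·r·B = 3·0.25·0.551 = 0.41325.

0.41325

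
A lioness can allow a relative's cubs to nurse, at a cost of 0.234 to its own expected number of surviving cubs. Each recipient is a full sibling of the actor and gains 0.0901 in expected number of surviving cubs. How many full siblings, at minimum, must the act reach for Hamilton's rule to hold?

r to a full sibling = 0.5 (full sibs share both parents — two paths of length 2: r = 2·(1/2)^2 = 1/2).
Hamilton's rule: n·r·B > C  ⇒  n > C/(r·B) = 0.234/(0.5·0.0901) = 5.194.
The smallest integer exceeding 5.194 is 6.

6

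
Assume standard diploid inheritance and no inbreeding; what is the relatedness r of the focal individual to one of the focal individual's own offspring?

Each parent–offspring link contributes a factor of 1/2, and independent paths through distinct common ancestors add.
One parent–offspring link: r = (1/2)^1 = 1/2.

0.5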